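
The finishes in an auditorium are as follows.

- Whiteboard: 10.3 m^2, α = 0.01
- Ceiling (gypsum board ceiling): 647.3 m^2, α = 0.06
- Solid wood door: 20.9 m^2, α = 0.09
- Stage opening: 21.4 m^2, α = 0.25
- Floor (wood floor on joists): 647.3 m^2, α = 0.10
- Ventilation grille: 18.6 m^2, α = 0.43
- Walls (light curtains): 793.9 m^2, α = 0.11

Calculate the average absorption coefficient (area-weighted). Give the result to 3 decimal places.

0.095

S = Σ Sᵢ = 10.3 + 647.3 + 20.9 + 21.4 + 647.3 + 18.6 + 793.9 = 2159.7 m^2.
A = 10.3·0.01 + 647.3·0.06 + 20.9·0.09 + 21.4·0.25 + 647.3·0.10 + 18.6·0.43 + 793.9·0.11 = 206.229 sabins.
ᾱ = A/S = 0.095.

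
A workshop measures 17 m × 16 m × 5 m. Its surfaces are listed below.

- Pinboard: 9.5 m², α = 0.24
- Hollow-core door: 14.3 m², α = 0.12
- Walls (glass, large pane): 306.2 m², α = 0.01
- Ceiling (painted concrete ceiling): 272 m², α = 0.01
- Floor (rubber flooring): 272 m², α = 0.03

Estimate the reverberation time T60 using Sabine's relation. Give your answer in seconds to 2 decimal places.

A = Σ Sᵢαᵢ = 9.5×0.24 + 14.3×0.12 + 306.2×0.01 + 272×0.01 + 272×0.03 = 17.938 sabins.
V = 17·16·5 = 1360 m³.
Sabine: RT60 = 0.161 × 1360 / 17.938 = 12.21 s.

12.21 seconds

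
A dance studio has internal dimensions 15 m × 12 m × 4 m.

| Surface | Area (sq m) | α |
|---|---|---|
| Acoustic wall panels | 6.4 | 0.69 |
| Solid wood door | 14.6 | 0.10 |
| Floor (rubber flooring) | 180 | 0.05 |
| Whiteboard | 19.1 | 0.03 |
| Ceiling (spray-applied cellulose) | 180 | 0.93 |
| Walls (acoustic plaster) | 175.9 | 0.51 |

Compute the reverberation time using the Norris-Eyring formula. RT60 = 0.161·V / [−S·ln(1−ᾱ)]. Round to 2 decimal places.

0.31 sec

Total surface area S = 6.4 + 14.6 + 180 + 19.1 + 180 + 175.9 = 576.0 sq m.
Absorption A = 6.4×0.69 + 14.6×0.10 + 180×0.05 + 19.1×0.03 + 180×0.93 + 175.9×0.51 = 272.558 sabins.
Mean coefficient ᾱ = A/S = 0.4732.
−S·ln(1−ᾱ) = −576.0 × ln(1 − 0.4732) = 369.178.
V = 15 × 12 × 4 = 720 m³.
RT60 = 0.161 × 720 / 369.178 = 0.31 s.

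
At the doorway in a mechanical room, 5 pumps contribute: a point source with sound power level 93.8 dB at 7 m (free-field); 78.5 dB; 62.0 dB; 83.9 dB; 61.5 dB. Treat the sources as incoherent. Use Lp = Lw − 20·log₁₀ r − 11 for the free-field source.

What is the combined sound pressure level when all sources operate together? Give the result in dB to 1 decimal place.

Source at 7 m: Lp = 93.8 − 20·log₁₀(7) − 11 = 65.9 dB.
Converting to relative power and adding: 10^(65.9/10) + 10^(78.5/10) + 10^(62.0/10) + 10^(83.9/10) + 10^(61.5/10) = 3.232e+08.
L_total = 10·log₁₀(3.232e+08) = 85.1 dB.

85.1 dB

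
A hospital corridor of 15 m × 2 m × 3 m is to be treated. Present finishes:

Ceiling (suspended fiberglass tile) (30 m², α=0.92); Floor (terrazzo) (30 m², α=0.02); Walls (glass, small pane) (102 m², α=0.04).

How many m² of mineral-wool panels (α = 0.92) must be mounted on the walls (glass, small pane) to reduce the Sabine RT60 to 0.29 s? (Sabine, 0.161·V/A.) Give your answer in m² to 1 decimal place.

A₁ = Σ Sᵢαᵢ = 30*0.92 + 30*0.02 + 102*0.04 = 32.280 sabins.
Required A₂ = 0.161·90/0.29 = 49.966 sabins.
Absorption to add: 49.966 − 32.280 = 17.686 sabins.
Each m² of panel replacing the walls (glass, small pane) adds (0.92 − 0.04) = 0.88 sabins.
Area = ΔA/Δα = 17.686/0.88 = 20.1 m².

20.1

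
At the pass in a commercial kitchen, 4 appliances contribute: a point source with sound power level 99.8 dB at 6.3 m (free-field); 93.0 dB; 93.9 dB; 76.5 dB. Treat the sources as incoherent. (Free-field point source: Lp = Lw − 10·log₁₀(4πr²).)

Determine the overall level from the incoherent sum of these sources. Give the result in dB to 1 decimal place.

Source at 6.3 m: Lp = 99.8 − 10·log₁₀(4π·6.3²) = 99.8 − 10·log₁₀(498.759) = 72.8 dB.
Converting to relative power and adding: 10^(72.8/10) + 10^(93.0/10) + 10^(93.9/10) + 10^(76.5/10) = 4.514e+09.
L_total = 10·log₁₀(4.514e+09) = 96.5 dB.

96.5 dB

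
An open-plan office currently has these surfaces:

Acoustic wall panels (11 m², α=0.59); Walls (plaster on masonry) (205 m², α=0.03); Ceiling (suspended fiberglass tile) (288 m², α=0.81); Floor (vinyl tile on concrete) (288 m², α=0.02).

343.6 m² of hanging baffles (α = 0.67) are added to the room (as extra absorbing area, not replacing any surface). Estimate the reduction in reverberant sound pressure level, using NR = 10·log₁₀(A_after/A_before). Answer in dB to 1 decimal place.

2.8 dB

Total absorption A_before = 11*0.59 + 205*0.03 + 288*0.81 + 288*0.02
  = 6.490 + 6.150 + 233.280 + 5.760 = 251.680 m² sabins.
Added absorption = 343.6 × 0.67 = 230.212 sabins.
A_after = 251.680 + 230.212 = 481.892 sabins.
NR = 10·log₁₀(481.892/251.680) = 2.8 dB.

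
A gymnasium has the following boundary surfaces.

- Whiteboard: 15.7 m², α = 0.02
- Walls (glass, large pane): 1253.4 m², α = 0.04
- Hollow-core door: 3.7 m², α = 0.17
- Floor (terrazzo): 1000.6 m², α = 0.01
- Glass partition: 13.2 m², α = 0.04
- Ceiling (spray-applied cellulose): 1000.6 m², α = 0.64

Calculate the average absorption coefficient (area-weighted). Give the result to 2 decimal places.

S = Σ Sᵢ = 15.7 + 1253.4 + 3.7 + 1000.6 + 13.2 + 1000.6 = 3287.2 m².
Weighted sum Σ Sα = 701.997.
ᾱ = A/S = 0.21.

0.21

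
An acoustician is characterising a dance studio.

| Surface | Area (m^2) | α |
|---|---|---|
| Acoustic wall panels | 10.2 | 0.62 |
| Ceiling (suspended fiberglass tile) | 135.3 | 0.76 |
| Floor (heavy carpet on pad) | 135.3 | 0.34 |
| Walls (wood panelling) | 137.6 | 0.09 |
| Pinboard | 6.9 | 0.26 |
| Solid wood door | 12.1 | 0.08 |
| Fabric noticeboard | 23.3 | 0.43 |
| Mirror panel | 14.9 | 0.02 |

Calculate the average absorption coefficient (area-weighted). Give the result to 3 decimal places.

Total surface area S = 475.6 m^2.
A = 10.2*0.62 + 135.3*0.76 + 135.3*0.34 + 137.6*0.09 + 6.9*0.26 + 12.1*0.08 + 23.3*0.43 + 14.9*0.02 = 180.617 sabins.
ᾱ = A/S = 0.380.

0.380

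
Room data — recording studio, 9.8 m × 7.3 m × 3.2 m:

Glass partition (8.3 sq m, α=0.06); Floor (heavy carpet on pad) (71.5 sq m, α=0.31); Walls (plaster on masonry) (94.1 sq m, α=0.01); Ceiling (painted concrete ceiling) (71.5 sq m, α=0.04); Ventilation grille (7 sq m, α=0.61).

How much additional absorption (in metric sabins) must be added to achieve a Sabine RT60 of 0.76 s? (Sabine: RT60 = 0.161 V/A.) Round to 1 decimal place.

Total absorption A₁ = 8.3·0.06 + 71.5·0.31 + 94.1·0.01 + 71.5·0.04 + 7·0.61
  = 0.498 + 22.165 + 0.941 + 2.860 + 4.270 = 30.734 sq m sabins.
Target A₂ = 0.161·228.928/0.76 = 48.497 sabins (V = 228.928 m³).
Shortfall: 48.497 − 30.734 = 17.8 sabins.

17.8 sabins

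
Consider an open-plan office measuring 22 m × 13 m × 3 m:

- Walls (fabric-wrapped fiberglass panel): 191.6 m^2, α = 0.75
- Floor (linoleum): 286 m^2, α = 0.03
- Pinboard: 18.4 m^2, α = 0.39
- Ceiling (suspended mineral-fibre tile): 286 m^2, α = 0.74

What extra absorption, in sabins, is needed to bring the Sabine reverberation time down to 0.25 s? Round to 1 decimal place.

Summing Sᵢαᵢ: 143.700 + 8.580 + 7.176 + 211.640 → A₁ = 371.096 sabins.
Target A₂ = 0.161·858/0.25 = 552.552 sabins (V = 858 m³).
Shortfall: 552.552 − 371.096 = 181.5 sabins.

181.5 sabins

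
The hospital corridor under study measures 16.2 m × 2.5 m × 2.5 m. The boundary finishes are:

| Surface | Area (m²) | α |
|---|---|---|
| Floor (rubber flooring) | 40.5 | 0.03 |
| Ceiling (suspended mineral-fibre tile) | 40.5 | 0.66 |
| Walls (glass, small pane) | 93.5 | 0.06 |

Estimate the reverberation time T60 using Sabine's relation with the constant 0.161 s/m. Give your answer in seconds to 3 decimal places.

0.486 s

Equivalent absorption area: A = 40.5*0.03 + 40.5*0.66 + 93.5*0.06 = 33.555 m².
Volume V = 16.2 × 2.5 × 2.5 = 101.25 m³.
T = 0.161 V/A = 0.161·101.25/33.555 = 0.486 s.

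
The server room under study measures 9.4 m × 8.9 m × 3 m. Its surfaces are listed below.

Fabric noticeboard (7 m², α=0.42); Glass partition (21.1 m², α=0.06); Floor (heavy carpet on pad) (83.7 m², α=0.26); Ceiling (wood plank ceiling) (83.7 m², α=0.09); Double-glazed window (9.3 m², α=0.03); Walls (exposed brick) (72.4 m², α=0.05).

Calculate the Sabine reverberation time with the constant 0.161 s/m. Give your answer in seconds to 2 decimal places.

Total absorption A = 7×0.42 + 21.1×0.06 + 83.7×0.26 + 83.7×0.09 + 9.3×0.03 + 72.4×0.05
  = 2.940 + 1.266 + 21.762 + 7.533 + 0.279 + 3.620 = 37.400 m² sabins.
Volume V = 9.4 × 8.9 × 3 = 250.98 m³.
T = 0.161 V/A = 0.161·250.98/37.400 = 1.08 s.

1.08 seconds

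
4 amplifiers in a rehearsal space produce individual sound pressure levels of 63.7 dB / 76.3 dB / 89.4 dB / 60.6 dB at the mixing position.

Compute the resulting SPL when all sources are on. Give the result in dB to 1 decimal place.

89.6 dB

Sum in the linear (power) domain: Σ 10^(Lᵢ/10) = 10^(63.7/10) + 10^(76.3/10) + 10^(89.4/10) + 10^(60.6/10) = 9.171e+08.
Back to dB: 10·log₁₀ Σ = 89.6 dB.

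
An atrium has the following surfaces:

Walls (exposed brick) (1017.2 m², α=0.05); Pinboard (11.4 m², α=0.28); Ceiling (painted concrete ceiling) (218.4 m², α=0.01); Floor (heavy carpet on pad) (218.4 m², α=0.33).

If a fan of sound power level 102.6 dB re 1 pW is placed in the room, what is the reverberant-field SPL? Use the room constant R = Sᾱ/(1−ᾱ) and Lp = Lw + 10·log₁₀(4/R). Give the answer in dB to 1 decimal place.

87.1 dB

A = 128.308 sabins; S = 1465.4 m².
ᾱ = 128.308/1465.4 = 0.0876; R = Sᾱ/(1−ᾱ) = 128.308/(1−0.0876) = 140.627 m².
Lp = Lw + 10 log₁₀(4/R) = 102.6 -15.46 = 87.1 dB.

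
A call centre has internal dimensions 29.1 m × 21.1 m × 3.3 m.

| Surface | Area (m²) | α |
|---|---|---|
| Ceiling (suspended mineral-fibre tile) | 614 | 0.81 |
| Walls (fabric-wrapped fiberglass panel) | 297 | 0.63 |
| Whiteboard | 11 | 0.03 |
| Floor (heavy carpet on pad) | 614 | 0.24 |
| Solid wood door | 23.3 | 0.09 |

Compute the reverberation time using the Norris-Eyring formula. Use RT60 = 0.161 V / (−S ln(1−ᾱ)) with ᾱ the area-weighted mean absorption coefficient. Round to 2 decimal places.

Total surface area S = 614 + 297 + 11 + 614 + 23.3 = 1559.3 m².
Σ(Sᵢαᵢ) = 614×0.81 + 297×0.63 + 11×0.03 + 614×0.24 + 23.3×0.09 = 834.237.
Mean coefficient ᾱ = A/S = 0.5350.
Eyring denominator: −S ln(1−ᾱ) = 1193.984.
V = 29.1 × 21.1 × 3.3 = 2026.233 m³.
RT60 = 0.161 × 2026.233 / 1193.984 = 0.27 s.

0.27 s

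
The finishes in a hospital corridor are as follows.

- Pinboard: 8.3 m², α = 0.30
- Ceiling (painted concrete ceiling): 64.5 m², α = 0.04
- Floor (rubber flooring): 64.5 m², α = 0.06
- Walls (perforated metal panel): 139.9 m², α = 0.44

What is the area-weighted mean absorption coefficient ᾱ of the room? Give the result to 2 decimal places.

Total surface area S = 277.2 m².
Weighted sum Σ Sα = 70.496.
ᾱ = A/S = 0.25.

0.25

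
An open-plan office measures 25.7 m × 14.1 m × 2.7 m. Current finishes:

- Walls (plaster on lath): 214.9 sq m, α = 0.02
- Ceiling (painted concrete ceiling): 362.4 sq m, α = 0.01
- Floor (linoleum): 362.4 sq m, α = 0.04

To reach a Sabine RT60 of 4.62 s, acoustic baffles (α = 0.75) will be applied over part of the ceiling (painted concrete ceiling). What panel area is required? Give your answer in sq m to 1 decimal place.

Summing Sᵢαᵢ: 4.298 + 3.624 + 14.496 → A₁ = 22.418 sabins.
V = 978.399 m³. Target absorption A₂ = 0.161 × 978.399 / 4.62 = 34.096 sabins.
ΔA needed = 34.096 − 22.418 = 11.678 sabins.
Net gain per sq m: Δα = 0.75 − 0.01 = 0.74.
Panel area = 11.678 / 0.74 = 15.8 sq m.

15.8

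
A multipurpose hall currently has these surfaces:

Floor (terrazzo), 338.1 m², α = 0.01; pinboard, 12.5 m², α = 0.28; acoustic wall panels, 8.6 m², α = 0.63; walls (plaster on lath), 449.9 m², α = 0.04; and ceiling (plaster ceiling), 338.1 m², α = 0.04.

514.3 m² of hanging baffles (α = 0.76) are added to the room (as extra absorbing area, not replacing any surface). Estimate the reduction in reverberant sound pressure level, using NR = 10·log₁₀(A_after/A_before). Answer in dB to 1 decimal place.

A_before = Σ Sᵢαᵢ = 338.1*0.01 + 12.5*0.28 + 8.6*0.63 + 449.9*0.04 + 338.1*0.04 = 43.819 sabins.
Added absorption = 514.3 × 0.76 = 390.868 sabins.
A_after = 43.819 + 390.868 = 434.687 sabins.
Reduction = 10 log₁₀(A_after/A_before) = 10 log₁₀(9.9201) = 10.0 dB.

10.0 dB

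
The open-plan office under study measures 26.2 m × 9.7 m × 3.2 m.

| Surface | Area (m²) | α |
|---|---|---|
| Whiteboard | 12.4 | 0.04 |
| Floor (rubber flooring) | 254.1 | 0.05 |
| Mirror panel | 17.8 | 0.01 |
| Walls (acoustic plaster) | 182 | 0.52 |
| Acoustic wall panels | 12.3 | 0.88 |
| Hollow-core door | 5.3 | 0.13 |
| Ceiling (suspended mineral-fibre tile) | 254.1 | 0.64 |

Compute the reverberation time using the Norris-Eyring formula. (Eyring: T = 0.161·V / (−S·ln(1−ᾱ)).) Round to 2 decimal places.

0.37 s

Total surface area S = 12.4 + 254.1 + 17.8 + 182 + 12.3 + 5.3 + 254.1 = 738.0 m².
Σ(Sᵢαᵢ) = 12.4·0.04 + 254.1·0.05 + 17.8·0.01 + 182·0.52 + 12.3·0.88 + 5.3·0.13 + 254.1·0.64 = 282.156.
Mean coefficient ᾱ = A/S = 0.3823.
−S·ln(1−ᾱ) = −738.0 × ln(1 − 0.3823) = 355.533.
V = 26.2 × 9.7 × 3.2 = 813.248 m³.
RT60 = 0.161 × 813.248 / 355.533 = 0.37 s.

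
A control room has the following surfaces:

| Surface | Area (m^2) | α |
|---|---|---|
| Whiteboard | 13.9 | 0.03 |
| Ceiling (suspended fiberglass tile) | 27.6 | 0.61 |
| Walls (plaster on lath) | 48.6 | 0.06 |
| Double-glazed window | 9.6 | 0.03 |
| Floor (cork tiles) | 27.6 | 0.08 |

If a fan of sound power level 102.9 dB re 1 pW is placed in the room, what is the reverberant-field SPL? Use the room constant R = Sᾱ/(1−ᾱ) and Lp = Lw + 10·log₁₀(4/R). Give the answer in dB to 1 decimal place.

94.5 dB

A = 22.665 sabins; S = 127.3 m^2.
ᾱ = 0.1780, so room constant R = A/(1−ᾱ) = 27.573 m^2.
Lp = 102.9 + 10·log₁₀(4/27.573) = 102.9 + (-8.38) = 94.5 dB.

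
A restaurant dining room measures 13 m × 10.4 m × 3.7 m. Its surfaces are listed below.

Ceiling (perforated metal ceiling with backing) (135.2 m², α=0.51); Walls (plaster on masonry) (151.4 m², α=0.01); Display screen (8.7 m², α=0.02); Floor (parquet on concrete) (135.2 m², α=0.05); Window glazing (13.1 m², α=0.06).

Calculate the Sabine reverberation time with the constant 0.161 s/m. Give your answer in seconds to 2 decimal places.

1.03 s

Summing Sᵢαᵢ: 68.952 + 1.514 + 0.174 + 6.760 + 0.786 → A = 78.186 sabins.
V = 13·10.4·3.7 = 500.24 m³.
T = 0.161 V/A = 0.161·500.24/78.186 = 1.03 s.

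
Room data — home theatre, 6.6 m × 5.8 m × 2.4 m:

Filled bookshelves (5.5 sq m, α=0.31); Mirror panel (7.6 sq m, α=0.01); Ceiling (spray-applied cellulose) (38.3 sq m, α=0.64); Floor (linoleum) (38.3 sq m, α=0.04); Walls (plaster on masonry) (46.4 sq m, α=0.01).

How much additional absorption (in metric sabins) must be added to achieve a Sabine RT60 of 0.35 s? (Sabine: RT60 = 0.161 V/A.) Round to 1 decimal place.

Equivalent absorption area: A₁ = 5.5*0.31 + 7.6*0.01 + 38.3*0.64 + 38.3*0.04 + 46.4*0.01 = 28.289 sq m.
For T = 0.35 s, need A₂ = 0.161·V/T = 0.161·91.872/0.35 = 42.261 sabins.
Additional absorption ΔA = 42.261 − 28.289 = 14.0 sabins.

14.0 sabins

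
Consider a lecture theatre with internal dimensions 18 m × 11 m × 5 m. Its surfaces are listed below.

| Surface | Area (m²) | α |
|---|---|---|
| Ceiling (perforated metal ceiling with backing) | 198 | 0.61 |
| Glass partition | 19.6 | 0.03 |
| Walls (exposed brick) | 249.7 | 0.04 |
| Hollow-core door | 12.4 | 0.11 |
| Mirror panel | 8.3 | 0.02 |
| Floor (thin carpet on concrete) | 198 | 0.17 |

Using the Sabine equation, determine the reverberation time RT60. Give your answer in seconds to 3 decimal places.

A = Σ Sᵢαᵢ = 198×0.61 + 19.6×0.03 + 249.7×0.04 + 12.4×0.11 + 8.3×0.02 + 198×0.17 = 166.546 sabins.
Volume V = 18 × 11 × 5 = 990 m³.
Sabine: RT60 = 0.161 × 990 / 166.546 = 0.957 s.

0.957 s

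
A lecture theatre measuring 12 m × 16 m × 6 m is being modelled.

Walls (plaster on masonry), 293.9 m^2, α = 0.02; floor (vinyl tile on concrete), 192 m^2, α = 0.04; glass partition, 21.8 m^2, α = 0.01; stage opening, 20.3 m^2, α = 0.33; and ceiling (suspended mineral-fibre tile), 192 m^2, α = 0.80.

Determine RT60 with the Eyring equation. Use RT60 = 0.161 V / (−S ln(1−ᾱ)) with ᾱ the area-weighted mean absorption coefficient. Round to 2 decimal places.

S = Σ Sᵢ = 720.0 m^2.
Σ(Sᵢαᵢ) = 293.9×0.02 + 192×0.04 + 21.8×0.01 + 20.3×0.33 + 192×0.80 = 174.075.
Mean coefficient ᾱ = A/S = 0.2418.
Eyring denominator: −S ln(1−ᾱ) = 199.302.
V = 12 × 16 × 6 = 1152 m³.
RT60 = 0.161 × 1152 / 199.302 = 0.93 s.

0.93 seconds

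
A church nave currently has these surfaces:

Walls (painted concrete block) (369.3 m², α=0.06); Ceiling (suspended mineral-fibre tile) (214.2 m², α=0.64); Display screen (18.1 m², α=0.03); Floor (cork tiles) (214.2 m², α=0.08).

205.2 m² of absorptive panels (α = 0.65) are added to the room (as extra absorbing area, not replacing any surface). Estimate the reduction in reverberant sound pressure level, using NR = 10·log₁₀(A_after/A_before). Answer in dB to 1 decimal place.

Summing Sᵢαᵢ: 22.158 + 137.088 + 0.543 + 17.136 → A_before = 176.925 sabins.
Treatment contributes 205.2·0.65 = 133.380 sabins.
New total A_after = 310.305 sabins.
NR = 10·log₁₀(310.305/176.925) = 2.4 dB.

2.4 dB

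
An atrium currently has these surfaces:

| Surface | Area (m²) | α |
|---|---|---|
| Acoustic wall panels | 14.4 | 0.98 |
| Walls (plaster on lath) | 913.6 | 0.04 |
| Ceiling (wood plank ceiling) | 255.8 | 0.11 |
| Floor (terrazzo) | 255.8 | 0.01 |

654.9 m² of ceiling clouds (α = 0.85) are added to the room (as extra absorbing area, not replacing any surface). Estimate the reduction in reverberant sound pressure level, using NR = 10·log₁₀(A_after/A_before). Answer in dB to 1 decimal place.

8.9 dB

A_before = Σ Sᵢαᵢ = 14.4×0.98 + 913.6×0.04 + 255.8×0.11 + 255.8×0.01 = 81.352 sabins.
Added absorption = 654.9 × 0.85 = 556.665 sabins.
New total A_after = 638.017 sabins.
NR = 10·log₁₀(638.017/81.352) = 8.9 dB.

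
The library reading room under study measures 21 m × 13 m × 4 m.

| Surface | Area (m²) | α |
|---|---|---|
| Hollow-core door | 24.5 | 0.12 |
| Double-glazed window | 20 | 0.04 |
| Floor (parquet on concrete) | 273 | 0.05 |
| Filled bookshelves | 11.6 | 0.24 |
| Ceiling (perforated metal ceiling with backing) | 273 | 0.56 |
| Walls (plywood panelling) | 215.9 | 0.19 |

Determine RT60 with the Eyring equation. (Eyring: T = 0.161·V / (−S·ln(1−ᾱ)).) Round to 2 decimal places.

0.71 seconds

Total surface area S = 24.5 + 20 + 273 + 11.6 + 273 + 215.9 = 818.0 m².
Σ(Sᵢαᵢ) = 24.5·0.12 + 20·0.04 + 273·0.05 + 11.6·0.24 + 273·0.56 + 215.9·0.19 = 214.075.
ᾱ = 214.075 / 818.0 = 0.2617.
Eyring denominator: −S ln(1−ᾱ) = 248.185.
V = 21 × 13 × 4 = 1092 m³.
T = 0.161·V/[−S·ln(1−ᾱ)] = 0.161·1092/248.185 = 0.71 s.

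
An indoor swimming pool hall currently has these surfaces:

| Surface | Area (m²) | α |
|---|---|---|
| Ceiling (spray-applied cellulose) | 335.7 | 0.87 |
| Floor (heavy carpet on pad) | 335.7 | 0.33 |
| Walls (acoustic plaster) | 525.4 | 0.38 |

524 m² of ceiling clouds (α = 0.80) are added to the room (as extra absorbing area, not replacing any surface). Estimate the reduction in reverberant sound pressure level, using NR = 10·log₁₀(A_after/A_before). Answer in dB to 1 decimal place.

2.3 dB

A_before = Σ Sᵢαᵢ = 335.7×0.87 + 335.7×0.33 + 525.4×0.38 = 602.492 sabins.
Treatment contributes 524·0.80 = 419.200 sabins.
A_after = 602.492 + 419.200 = 1021.692 sabins.
NR = 10·log₁₀(1021.692/602.492) = 2.3 dB.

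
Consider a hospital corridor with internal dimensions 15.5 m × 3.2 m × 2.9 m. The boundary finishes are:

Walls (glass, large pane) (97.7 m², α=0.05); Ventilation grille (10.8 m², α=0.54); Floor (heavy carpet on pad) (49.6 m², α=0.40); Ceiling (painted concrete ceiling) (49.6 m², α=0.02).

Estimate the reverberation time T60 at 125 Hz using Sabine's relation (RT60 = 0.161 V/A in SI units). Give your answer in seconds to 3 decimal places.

Total absorption A = 97.7·0.05 + 10.8·0.54 + 49.6·0.40 + 49.6·0.02
  = 4.885 + 5.832 + 19.840 + 0.992 = 31.549 m² sabins.
Volume V = 15.5 × 3.2 × 2.9 = 143.84 m³.
RT60 = 0.161 · V / A = 0.161 × 143.84 / 31.549 = 0.734 s.

0.734 sec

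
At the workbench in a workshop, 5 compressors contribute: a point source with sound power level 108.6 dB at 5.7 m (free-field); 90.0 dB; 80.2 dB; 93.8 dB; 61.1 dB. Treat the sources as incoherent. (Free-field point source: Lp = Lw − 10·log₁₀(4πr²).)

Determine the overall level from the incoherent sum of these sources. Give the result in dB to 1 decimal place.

95.7 dB

Source at 5.7 m: Lp = 108.6 − 10·log₁₀(4π·5.7²) = 108.6 − 10·log₁₀(408.281) = 82.5 dB.
Sum in the linear (power) domain: Σ 10^(Lᵢ/10) = 10^(82.5/10) + 10^(90.0/10) + 10^(80.2/10) + 10^(93.8/10) + 10^(61.1/10) = 3.683e+09.
Back to dB: 10·log₁₀ Σ = 95.7 dB.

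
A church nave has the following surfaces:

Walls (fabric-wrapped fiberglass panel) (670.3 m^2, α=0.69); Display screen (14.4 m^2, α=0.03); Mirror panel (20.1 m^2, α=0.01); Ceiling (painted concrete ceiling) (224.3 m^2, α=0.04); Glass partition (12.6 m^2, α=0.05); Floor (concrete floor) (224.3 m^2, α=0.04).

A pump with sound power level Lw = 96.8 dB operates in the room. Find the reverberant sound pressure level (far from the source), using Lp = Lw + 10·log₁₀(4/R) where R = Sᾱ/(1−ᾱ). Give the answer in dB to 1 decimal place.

A = 481.714 sabins; S = 1166.0 m^2.
ᾱ = 0.4131, so room constant R = A/(1−ᾱ) = 820.777 m^2.
Lp = Lw + 10 log₁₀(4/R) = 96.8 -23.12 = 73.7 dB.

73.7 dB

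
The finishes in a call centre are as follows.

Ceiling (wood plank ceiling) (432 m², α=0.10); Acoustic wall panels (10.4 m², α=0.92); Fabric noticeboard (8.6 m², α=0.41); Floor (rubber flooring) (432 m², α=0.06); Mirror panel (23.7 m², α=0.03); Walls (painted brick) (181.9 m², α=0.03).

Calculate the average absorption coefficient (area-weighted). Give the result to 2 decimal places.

Total surface area S = 1088.6 m².
A = 432×0.10 + 10.4×0.92 + 8.6×0.41 + 432×0.06 + 23.7×0.03 + 181.9×0.03 = 88.382 sabins.
ᾱ = A/S = 0.08.

0.08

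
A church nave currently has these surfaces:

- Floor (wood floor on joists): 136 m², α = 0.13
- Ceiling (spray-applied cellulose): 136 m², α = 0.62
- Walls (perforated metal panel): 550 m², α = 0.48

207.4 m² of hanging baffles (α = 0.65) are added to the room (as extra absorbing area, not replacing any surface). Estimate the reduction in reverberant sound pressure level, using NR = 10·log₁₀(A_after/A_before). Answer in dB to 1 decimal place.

1.4 dB

Total absorption A_before = 136*0.13 + 136*0.62 + 550*0.48
  = 17.680 + 84.320 + 264.000 = 366.000 m² sabins.
Treatment contributes 207.4·0.65 = 134.810 sabins.
A_after = 366.000 + 134.810 = 500.810 sabins.
NR = 10·log₁₀(500.810/366.000) = 1.4 dB.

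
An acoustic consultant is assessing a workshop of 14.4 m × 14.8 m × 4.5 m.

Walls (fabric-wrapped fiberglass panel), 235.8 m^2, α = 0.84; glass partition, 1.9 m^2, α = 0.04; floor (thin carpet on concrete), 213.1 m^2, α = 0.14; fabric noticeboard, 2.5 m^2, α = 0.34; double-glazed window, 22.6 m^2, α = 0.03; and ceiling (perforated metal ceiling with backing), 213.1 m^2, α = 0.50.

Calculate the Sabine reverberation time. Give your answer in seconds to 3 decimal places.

0.459 sec

Summing Sᵢαᵢ: 198.072 + 0.076 + 29.834 + 0.850 + 0.678 + 106.550 → A = 336.060 sabins.
Room volume: 959.04 m³.
T = 0.161 V/A = 0.161·959.04/336.060 = 0.459 s.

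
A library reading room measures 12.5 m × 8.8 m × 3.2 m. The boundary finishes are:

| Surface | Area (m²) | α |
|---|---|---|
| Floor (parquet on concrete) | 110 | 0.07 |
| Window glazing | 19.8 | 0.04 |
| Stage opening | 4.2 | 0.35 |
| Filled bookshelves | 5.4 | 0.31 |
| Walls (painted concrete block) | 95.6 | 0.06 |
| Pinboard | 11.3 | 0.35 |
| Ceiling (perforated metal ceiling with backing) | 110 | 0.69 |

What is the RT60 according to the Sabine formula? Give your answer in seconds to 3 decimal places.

Equivalent absorption area: A = 110×0.07 + 19.8×0.04 + 4.2×0.35 + 5.4×0.31 + 95.6×0.06 + 11.3×0.35 + 110×0.69 = 97.227 m².
V = 12.5·8.8·3.2 = 352 m³.
T = 0.161 V/A = 0.161·352/97.227 = 0.583 s.

0.583 sec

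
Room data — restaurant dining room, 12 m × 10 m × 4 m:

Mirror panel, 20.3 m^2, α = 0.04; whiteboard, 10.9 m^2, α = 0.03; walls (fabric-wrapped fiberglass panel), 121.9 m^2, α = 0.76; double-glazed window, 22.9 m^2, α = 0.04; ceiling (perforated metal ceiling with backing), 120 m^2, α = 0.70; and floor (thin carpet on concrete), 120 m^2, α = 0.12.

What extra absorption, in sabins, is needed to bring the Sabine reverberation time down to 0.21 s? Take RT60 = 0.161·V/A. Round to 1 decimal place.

174.9 sabins

A₁ = Σ Sᵢαᵢ = 20.3·0.04 + 10.9·0.03 + 121.9·0.76 + 22.9·0.04 + 120·0.70 + 120·0.12 = 193.099 sabins.
For T = 0.21 s, need A₂ = 0.161·V/T = 0.161·480/0.21 = 368.000 sabins.
Additional absorption ΔA = 368.000 − 193.099 = 174.9 sabins.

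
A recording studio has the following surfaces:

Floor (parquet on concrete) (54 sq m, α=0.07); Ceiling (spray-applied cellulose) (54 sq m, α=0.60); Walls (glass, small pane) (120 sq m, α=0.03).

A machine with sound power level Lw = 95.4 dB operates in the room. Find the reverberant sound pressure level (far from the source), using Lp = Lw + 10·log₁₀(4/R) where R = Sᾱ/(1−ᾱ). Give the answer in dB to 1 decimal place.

84.6 dB

A = 39.780 sabins; S = 228.0 sq m.
ᾱ = 39.780/228.0 = 0.1745; R = Sᾱ/(1−ᾱ) = 39.780/(1−0.1745) = 48.189 sq m.
Lp = 95.4 + 10·log₁₀(4/48.189) = 95.4 + (-10.81) = 84.6 dB.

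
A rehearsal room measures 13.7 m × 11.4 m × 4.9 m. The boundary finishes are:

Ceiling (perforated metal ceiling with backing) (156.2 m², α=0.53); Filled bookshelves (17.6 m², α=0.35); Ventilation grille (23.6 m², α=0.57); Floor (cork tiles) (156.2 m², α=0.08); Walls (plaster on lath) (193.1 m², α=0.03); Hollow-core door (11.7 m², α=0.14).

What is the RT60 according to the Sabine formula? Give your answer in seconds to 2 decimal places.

1.01 sec

Summing Sᵢαᵢ: 82.786 + 6.160 + 13.452 + 12.496 + 5.793 + 1.638 → A = 122.325 sabins.
Volume V = 13.7 × 11.4 × 4.9 = 765.282 m³.
Sabine: RT60 = 0.161 × 765.282 / 122.325 = 1.01 s.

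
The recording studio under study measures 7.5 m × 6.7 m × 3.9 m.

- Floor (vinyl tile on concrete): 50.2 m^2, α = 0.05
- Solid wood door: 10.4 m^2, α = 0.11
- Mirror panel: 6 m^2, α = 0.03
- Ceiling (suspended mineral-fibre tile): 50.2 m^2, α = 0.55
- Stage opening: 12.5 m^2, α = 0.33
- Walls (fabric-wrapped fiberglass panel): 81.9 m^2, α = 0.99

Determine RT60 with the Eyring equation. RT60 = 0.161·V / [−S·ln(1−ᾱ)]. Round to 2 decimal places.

0.19 s

S = Σ Sᵢ = 211.2 m^2.
Σ(Sᵢαᵢ) = 50.2×0.05 + 10.4×0.11 + 6×0.03 + 50.2×0.55 + 12.5×0.33 + 81.9×0.99 = 116.650.
Mean coefficient ᾱ = A/S = 0.5523.
Eyring denominator: −S ln(1−ᾱ) = 169.727.
V = 7.5 × 6.7 × 3.9 = 195.975 m³.
T = 0.161·V/[−S·ln(1−ᾱ)] = 0.161·195.975/169.727 = 0.19 s.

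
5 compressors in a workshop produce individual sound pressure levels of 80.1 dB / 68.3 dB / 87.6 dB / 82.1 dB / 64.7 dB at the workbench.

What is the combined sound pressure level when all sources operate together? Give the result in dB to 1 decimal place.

89.3 dB

Sum in the linear (power) domain: Σ 10^(Lᵢ/10) = 10^(80.1/10) + 10^(68.3/10) + 10^(87.6/10) + 10^(82.1/10) + 10^(64.7/10) = 8.497e+08.
Combined level = 10 log₁₀(8.497e+08) = 89.3 dB.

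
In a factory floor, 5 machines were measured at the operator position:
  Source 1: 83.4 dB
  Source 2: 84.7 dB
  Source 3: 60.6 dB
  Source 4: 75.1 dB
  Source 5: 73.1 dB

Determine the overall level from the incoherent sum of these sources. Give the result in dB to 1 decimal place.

Converting to relative power and adding: 10^(83.4/10) + 10^(84.7/10) + 10^(60.6/10) + 10^(75.1/10) + 10^(73.1/10) = 5.678e+08.
L_total = 10·log₁₀(5.678e+08) = 87.5 dB.

87.5 dB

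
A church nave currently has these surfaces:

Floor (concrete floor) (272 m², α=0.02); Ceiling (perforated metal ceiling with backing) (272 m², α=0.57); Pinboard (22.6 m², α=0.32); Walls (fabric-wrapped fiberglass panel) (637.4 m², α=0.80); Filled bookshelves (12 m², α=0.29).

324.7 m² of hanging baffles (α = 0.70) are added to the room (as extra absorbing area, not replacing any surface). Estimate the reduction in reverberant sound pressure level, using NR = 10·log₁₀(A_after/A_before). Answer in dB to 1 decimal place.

Total absorption A_before = 272×0.02 + 272×0.57 + 22.6×0.32 + 637.4×0.80 + 12×0.29
  = 5.440 + 155.040 + 7.232 + 509.920 + 3.480 = 681.112 m² sabins.
Added absorption = 324.7 × 0.70 = 227.290 sabins.
A_after = 681.112 + 227.290 = 908.402 sabins.
Reduction = 10 log₁₀(A_after/A_before) = 10 log₁₀(1.3337) = 1.3 dB.

1.3 dB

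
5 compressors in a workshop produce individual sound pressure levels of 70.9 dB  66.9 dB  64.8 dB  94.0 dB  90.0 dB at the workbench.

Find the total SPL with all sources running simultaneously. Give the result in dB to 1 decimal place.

95.5 dB

Σ 10^(Lᵢ/10) = 3.532e+09.
L_total = 10·log₁₀(3.532e+09) = 95.5 dB.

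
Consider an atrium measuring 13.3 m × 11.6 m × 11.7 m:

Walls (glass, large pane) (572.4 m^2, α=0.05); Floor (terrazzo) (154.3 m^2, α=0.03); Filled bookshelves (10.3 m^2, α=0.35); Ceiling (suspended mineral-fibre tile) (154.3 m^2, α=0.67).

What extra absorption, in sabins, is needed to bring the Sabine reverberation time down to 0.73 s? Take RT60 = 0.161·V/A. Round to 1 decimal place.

257.9 sabins

Equivalent absorption area: A₁ = 572.4×0.05 + 154.3×0.03 + 10.3×0.35 + 154.3×0.67 = 140.235 m^2.
V = 1805.076 m³. Required absorption A₂ = 0.161 × 1805.076 / 0.73 = 398.106 sabins.
Additional absorption ΔA = 398.106 − 140.235 = 257.9 sabins.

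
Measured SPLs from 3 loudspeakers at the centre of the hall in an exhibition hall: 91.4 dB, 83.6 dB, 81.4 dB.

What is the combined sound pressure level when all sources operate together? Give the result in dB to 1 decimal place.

Σ 10^(Lᵢ/10) = 1.748e+09.
Back to dB: 10·log₁₀ Σ = 92.4 dB.

92.4 dB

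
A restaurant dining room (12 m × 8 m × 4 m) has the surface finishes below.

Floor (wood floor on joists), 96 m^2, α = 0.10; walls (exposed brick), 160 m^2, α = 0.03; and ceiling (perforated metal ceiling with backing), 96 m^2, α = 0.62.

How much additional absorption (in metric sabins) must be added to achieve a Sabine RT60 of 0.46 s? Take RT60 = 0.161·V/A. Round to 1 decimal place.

Total absorption A₁ = 96*0.10 + 160*0.03 + 96*0.62
  = 9.600 + 4.800 + 59.520 = 73.920 m^2 sabins.
Target A₂ = 0.161·384/0.46 = 134.400 sabins (V = 384 m³).
Additional absorption ΔA = 134.400 − 73.920 = 60.5 sabins.

60.5 sabins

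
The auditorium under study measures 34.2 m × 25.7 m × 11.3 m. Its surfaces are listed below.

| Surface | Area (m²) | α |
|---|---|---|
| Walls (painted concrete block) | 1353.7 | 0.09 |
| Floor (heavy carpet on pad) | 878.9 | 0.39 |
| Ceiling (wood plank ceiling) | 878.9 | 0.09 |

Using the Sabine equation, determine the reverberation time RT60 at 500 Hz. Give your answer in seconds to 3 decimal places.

A = Σ Sᵢαᵢ = 1353.7·0.09 + 878.9·0.39 + 878.9·0.09 = 543.705 sabins.
Room volume: 9932.022 m³.
T = 0.161 V/A = 0.161·9932.022/543.705 = 2.941 s.

2.941 s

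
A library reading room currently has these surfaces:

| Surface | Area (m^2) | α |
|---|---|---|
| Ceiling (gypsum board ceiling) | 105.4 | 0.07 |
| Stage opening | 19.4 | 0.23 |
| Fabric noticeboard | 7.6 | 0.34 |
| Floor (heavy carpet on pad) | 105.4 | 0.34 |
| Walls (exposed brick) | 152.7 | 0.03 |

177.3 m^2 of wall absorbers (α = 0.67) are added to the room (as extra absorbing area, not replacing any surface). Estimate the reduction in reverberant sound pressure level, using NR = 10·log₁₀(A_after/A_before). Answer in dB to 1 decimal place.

A_before = Σ Sᵢαᵢ = 105.4*0.07 + 19.4*0.23 + 7.6*0.34 + 105.4*0.34 + 152.7*0.03 = 54.841 sabins.
Treatment contributes 177.3·0.67 = 118.791 sabins.
A_after = 54.841 + 118.791 = 173.632 sabins.
Reduction = 10 log₁₀(A_after/A_before) = 10 log₁₀(3.1661) = 5.0 dB.

5.0 dB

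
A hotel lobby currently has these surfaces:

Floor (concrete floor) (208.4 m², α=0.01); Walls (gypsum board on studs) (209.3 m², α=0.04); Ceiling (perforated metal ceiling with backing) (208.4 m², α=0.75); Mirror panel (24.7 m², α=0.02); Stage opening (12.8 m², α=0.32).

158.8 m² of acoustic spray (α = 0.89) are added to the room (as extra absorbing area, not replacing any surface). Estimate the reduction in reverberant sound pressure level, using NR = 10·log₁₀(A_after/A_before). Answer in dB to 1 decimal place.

Summing Sᵢαᵢ: 2.084 + 8.372 + 156.300 + 0.494 + 4.096 → A_before = 171.346 sabins.
Treatment contributes 158.8·0.89 = 141.332 sabins.
New total A_after = 312.678 sabins.
Reduction = 10 log₁₀(A_after/A_before) = 10 log₁₀(1.8248) = 2.6 dB.

2.6 dB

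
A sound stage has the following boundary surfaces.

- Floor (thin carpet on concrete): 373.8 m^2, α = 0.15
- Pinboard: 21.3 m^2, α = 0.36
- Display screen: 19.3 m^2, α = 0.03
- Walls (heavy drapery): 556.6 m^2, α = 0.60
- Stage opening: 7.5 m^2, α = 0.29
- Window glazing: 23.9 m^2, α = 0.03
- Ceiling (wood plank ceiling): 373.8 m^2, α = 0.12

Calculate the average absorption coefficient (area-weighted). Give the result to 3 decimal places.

S = Σ Sᵢ = 373.8 + 21.3 + 19.3 + 556.6 + 7.5 + 23.9 + 373.8 = 1376.2 m^2.
Σ(Sᵢαᵢ) = 373.8*0.15 + 21.3*0.36 + 19.3*0.03 + 556.6*0.60 + 7.5*0.29 + 23.9*0.03 + 373.8*0.12 = 446.025.
ᾱ = A/S = 0.324.

0.324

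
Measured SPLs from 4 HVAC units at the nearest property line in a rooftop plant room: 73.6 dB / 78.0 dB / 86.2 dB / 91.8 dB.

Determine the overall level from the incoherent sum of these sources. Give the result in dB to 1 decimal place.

Converting to relative power and adding: 10^(73.6/10) + 10^(78.0/10) + 10^(86.2/10) + 10^(91.8/10) = 2.016e+09.
L_total = 10·log₁₀(2.016e+09) = 93.0 dB.

93.0 dB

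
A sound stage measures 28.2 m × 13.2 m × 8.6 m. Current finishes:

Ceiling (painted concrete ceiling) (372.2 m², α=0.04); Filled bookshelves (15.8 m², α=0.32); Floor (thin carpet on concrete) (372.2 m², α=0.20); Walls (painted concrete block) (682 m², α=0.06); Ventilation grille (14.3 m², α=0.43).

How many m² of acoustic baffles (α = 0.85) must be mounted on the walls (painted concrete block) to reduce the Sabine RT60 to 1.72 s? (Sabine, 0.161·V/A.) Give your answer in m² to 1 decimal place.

200.3

Summing Sᵢαᵢ: 14.888 + 5.056 + 74.440 + 40.920 + 6.149 → A₁ = 141.453 sabins.
V = 3201.264 m³. Target absorption A₂ = 0.161 × 3201.264 / 1.72 = 299.653 sabins.
Absorption to add: 299.653 − 141.453 = 158.200 sabins.
Net gain per m²: Δα = 0.85 − 0.06 = 0.79.
Panel area = 158.200 / 0.79 = 200.3 m².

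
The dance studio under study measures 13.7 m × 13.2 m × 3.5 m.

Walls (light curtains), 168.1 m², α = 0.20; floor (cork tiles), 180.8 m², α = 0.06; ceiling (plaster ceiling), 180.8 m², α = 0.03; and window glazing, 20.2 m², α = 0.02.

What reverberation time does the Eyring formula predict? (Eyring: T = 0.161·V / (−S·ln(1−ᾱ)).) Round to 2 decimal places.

1.93 sec

Total surface area S = 168.1 + 180.8 + 180.8 + 20.2 = 549.9 m².
Absorption A = 168.1·0.20 + 180.8·0.06 + 180.8·0.03 + 20.2·0.02 = 50.296 sabins.
ᾱ = 50.296 / 549.9 = 0.0915.
−S·ln(1−ᾱ) = −549.9 × ln(1 − 0.0915) = 52.769.
V = 13.7 × 13.2 × 3.5 = 632.94 m³.
T = 0.161·V/[−S·ln(1−ᾱ)] = 0.161·632.94/52.769 = 1.93 s.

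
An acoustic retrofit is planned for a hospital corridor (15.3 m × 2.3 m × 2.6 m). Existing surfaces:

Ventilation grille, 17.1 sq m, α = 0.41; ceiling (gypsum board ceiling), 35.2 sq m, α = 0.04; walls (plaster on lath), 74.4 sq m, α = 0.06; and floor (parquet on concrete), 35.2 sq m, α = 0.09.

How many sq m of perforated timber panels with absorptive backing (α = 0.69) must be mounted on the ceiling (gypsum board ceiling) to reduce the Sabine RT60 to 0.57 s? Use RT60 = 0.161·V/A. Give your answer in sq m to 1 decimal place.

Total absorption A₁ = 17.1×0.41 + 35.2×0.04 + 74.4×0.06 + 35.2×0.09
  = 7.011 + 1.408 + 4.464 + 3.168 = 16.051 sq m sabins.
V = 91.494 m³. Target absorption A₂ = 0.161 × 91.494 / 0.57 = 25.843 sabins.
ΔA needed = 25.843 − 16.051 = 9.792 sabins.
Net gain per sq m: Δα = 0.69 − 0.04 = 0.65.
Panel area = 9.792 / 0.65 = 15.1 sq m.

15.1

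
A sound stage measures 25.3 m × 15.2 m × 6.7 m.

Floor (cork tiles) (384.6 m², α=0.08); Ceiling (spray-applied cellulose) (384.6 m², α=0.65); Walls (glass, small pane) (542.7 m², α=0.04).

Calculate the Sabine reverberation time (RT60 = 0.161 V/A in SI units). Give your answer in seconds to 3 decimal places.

Summing Sᵢαᵢ: 30.768 + 249.990 + 21.708 → A = 302.466 sabins.
V = 25.3·15.2·6.7 = 2576.552 m³.
T = 0.161 V/A = 0.161·2576.552/302.466 = 1.371 s.

1.371 seconds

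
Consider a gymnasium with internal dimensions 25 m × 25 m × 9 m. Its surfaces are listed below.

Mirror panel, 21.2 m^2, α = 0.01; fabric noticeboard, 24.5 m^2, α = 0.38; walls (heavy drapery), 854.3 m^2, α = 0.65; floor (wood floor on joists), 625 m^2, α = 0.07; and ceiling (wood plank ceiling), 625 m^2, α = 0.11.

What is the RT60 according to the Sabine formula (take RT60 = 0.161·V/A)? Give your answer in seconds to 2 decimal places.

Summing Sᵢαᵢ: 0.212 + 9.310 + 555.295 + 43.750 + 68.750 → A = 677.317 sabins.
Volume V = 25 × 25 × 9 = 5625 m³.
Sabine: RT60 = 0.161 × 5625 / 677.317 = 1.34 s.

1.34 seconds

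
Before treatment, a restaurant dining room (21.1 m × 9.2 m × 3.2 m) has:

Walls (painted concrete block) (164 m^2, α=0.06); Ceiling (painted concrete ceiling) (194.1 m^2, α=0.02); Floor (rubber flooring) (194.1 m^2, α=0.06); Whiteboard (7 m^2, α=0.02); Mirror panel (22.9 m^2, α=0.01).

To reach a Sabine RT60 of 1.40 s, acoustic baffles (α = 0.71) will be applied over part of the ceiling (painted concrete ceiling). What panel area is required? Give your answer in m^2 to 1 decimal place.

66.2

Equivalent absorption area: A₁ = 164·0.06 + 194.1·0.02 + 194.1·0.06 + 7·0.02 + 22.9·0.01 = 25.737 m^2.
V = 621.184 m³. Target absorption A₂ = 0.161 × 621.184 / 1.40 = 71.436 sabins.
Absorption to add: 71.436 − 25.737 = 45.699 sabins.
Each m^2 of panel replacing the ceiling (painted concrete ceiling) adds (0.71 − 0.02) = 0.69 sabins.
Area = ΔA/Δα = 45.699/0.69 = 66.2 m^2.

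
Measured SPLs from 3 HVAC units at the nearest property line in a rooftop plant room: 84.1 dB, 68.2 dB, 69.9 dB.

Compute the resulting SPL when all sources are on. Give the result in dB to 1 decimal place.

Converting to relative power and adding: 10^(84.1/10) + 10^(68.2/10) + 10^(69.9/10) = 2.734e+08.
Back to dB: 10·log₁₀ Σ = 84.4 dB.

84.4 dB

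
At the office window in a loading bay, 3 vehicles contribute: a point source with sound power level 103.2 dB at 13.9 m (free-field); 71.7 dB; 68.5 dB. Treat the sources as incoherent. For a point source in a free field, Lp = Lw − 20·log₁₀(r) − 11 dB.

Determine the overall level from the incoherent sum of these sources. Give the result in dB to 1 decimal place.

Source at 13.9 m: Lp = 103.2 − 20·log₁₀(13.9) − 11 = 69.3 dB.
Σ 10^(Lᵢ/10) = 3.038e+07.
Back to dB: 10·log₁₀ Σ = 74.8 dB.

74.8 dB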